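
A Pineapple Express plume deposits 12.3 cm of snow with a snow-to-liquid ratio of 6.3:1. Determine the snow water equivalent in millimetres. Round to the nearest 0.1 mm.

SWE ≈ 19.5 mm

SWE = snow depth / ratio = 12.3 cm / 6.3 = 1.952 cm = 19.5 mm.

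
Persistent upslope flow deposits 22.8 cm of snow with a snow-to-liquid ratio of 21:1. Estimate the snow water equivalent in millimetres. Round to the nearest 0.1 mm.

SWE ≈ 10.9 mm

SWE = snow depth / ratio = 22.8 cm / 21 = 1.086 cm = 10.9 mm.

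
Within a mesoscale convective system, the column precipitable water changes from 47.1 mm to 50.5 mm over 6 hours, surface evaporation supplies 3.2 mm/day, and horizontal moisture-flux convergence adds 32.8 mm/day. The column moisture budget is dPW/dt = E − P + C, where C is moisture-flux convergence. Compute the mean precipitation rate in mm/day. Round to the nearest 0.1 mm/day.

dPW/dt = (50.5 − 47.1) mm / (6/24 day) = +13.600 mm/day.
P = E + C − dPW/dt = 3.2 + (32.8) − (+13.600) = 22.4 mm/day.

P ≈ 22.4 mm/day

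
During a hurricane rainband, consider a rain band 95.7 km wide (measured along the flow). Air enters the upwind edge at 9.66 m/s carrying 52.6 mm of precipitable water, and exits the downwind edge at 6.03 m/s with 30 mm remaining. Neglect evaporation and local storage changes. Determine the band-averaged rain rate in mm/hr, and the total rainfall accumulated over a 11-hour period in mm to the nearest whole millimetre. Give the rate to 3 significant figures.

Column moisture flux per unit crosswind length is F = V × PW.
Inflow: F_in = 9.66 × 52.6 = 508.116 mm·m/s
Outflow: F_out = 6.03 × 30 = 180.9 mm·m/s
Steady-state rate R = (F_in − F_out)/L = (508.116 − 180.9) / 95700 m = 3.419e-03 mm/s.
R = 3.419e-03 × 3600 = 12.3 mm/hr.
Over 11 h: total = 12.3 × 11 = 135.3 ≈ 135 mm.

R ≈ 12.3 mm/hr; total ≈ 135 mm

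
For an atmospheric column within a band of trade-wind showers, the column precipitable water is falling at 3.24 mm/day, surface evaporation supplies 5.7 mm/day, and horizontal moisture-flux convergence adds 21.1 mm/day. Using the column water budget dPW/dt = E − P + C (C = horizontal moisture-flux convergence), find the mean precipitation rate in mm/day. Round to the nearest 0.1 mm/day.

P ≈ 30.0 mm/day

dPW/dt = -3.24 mm/day.
P = E + C − dPW/dt = 5.7 + (21.1) − (-3.24) = 30.0 mm/day.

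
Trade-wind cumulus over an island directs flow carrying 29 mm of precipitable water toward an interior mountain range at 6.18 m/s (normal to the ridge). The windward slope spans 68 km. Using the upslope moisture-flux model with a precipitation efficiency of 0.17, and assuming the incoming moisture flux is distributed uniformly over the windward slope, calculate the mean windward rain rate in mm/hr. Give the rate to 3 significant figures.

R ≈ 1.61 mm/hr

Incoming column moisture flux per unit ridge length: F = V × PW = 6.18 × 29 = 179.22 mm·m/s.
Spread over the 68 km slope with efficiency ε = 0.17: R = ε·F/W = 0.17 × 179.22 / 68000 m = 4.480e-04 mm/s.
R = 4.480e-04 × 3600 = 1.61 mm/hr.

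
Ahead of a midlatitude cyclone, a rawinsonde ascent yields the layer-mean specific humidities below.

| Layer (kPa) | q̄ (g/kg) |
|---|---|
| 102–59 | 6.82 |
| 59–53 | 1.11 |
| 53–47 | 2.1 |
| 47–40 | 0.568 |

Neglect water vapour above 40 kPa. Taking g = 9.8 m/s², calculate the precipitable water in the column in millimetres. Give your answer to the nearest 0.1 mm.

PW ≈ 32.3 mm

Precipitable water is the column-integrated vapour mass per unit area: PW = (1/g) Σ q̄ Δp, with q in kg/kg and Δp in Pa (1 kg/m² of water = 1 mm).
Layer 102–59 kPa: Δp = 430 hPa = 43000 Pa, q̄ = 0.00682 kg/kg → 0.00682 × 43000 / 9.8 = 29.92 mm
Layer 59–53 kPa: Δp = 60 hPa = 6000 Pa, q̄ = 0.00111 kg/kg → 0.00111 × 6000 / 9.8 = 0.68 mm
Layer 53–47 kPa: Δp = 60 hPa = 6000 Pa, q̄ = 0.0021 kg/kg → 0.0021 × 6000 / 9.8 = 1.29 mm
Layer 47–40 kPa: Δp = 70 hPa = 7000 Pa, q̄ = 0.000568 kg/kg → 0.000568 × 7000 / 9.8 = 0.41 mm
PW = 29.92 + 0.68 + 1.29 + 0.41 = 32.30 ≈ 32.3 mm.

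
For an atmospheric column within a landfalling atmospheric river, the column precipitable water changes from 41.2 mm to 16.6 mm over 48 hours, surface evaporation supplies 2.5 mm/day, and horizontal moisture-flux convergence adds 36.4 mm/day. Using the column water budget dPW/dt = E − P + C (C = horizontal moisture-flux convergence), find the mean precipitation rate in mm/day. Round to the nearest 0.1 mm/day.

dPW/dt = (16.6 − 41.2) mm / (48/24 day) = -12.300 mm/day.
P = E + C − dPW/dt = 2.5 + (36.4) − (-12.300) = 51.2 mm/day.

P ≈ 51.2 mm/day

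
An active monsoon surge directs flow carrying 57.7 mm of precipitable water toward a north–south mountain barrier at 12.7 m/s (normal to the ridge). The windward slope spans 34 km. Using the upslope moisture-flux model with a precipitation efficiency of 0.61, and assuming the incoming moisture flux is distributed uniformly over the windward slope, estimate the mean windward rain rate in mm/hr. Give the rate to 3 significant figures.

Incoming column moisture flux per unit ridge length: F = V × PW = 12.7 × 57.7 = 732.79 mm·m/s.
Spread over the 34 km slope with efficiency ε = 0.61: R = ε·F/W = 0.61 × 732.79 / 34000 m = 1.315e-02 mm/s.
R = 1.315e-02 × 3600 = 47.3 mm/hr.

R ≈ 47.3 mm/hr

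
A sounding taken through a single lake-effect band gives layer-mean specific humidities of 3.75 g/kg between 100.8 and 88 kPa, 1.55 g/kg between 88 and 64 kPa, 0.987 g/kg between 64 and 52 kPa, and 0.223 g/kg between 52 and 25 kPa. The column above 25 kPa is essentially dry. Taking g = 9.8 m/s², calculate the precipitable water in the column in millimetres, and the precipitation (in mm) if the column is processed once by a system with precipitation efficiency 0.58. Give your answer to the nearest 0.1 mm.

PW ≈ 10.5 mm; precipitation ≈ 6.1 mm

Precipitable water is the column-integrated vapour mass per unit area: PW = (1/g) Σ q̄ Δp, with q in kg/kg and Δp in Pa (1 kg/m² of water = 1 mm).
Layer 100.8–88 kPa: Δp = 128 hPa = 12800 Pa, q̄ = 0.00375 kg/kg → 0.00375 × 12800 / 9.8 = 4.90 mm
Layer 88–64 kPa: Δp = 240 hPa = 24000 Pa, q̄ = 0.00155 kg/kg → 0.00155 × 24000 / 9.8 = 3.80 mm
Layer 64–52 kPa: Δp = 120 hPa = 12000 Pa, q̄ = 0.000987 kg/kg → 0.000987 × 12000 / 9.8 = 1.21 mm
Layer 52–25 kPa: Δp = 270 hPa = 27000 Pa, q̄ = 0.000223 kg/kg → 0.000223 × 27000 / 9.8 = 0.61 mm
PW = 4.90 + 3.80 + 1.21 + 0.61 = 10.52 ≈ 10.5 mm.
Precipitation = ε × PW = 0.58 × 10.5 = 6.1 mm.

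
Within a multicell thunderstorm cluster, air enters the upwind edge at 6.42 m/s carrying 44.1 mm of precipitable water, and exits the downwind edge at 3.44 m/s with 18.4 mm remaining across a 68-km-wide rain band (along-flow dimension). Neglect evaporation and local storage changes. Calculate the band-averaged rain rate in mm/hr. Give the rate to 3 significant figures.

Column moisture flux per unit crosswind length is F = V × PW.
Inflow: F_in = 6.42 × 44.1 = 283.122 mm·m/s
Outflow: F_out = 3.44 × 18.4 = 63.296 mm·m/s
Steady-state rate R = (F_in − F_out)/L = (283.122 − 63.296) / 68000 m = 3.233e-03 mm/s.
R = 3.233e-03 × 3600 = 11.6 mm/hr.

R ≈ 11.6 mm/hr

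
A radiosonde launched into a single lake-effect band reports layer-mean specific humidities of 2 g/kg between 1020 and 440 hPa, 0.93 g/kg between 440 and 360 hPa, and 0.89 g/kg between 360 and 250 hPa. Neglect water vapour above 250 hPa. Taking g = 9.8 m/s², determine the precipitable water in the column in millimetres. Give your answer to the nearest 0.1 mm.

Precipitable water is the column-integrated vapour mass per unit area: PW = (1/g) Σ q̄ Δp, with q in kg/kg and Δp in Pa (1 kg/m² of water = 1 mm).
Layer 1020–440 hPa: Δp = 580 hPa = 58000 Pa, q̄ = 0.002 kg/kg → 0.002 × 58000 / 9.8 = 11.84 mm
Layer 440–360 hPa: Δp = 80 hPa = 8000 Pa, q̄ = 0.00093 kg/kg → 0.00093 × 8000 / 9.8 = 0.76 mm
Layer 360–250 hPa: Δp = 110 hPa = 11000 Pa, q̄ = 0.00089 kg/kg → 0.00089 × 11000 / 9.8 = 1.00 mm
PW = 11.84 + 0.76 + 1.00 = 13.60 ≈ 13.6 mm.

PW ≈ 13.6 mm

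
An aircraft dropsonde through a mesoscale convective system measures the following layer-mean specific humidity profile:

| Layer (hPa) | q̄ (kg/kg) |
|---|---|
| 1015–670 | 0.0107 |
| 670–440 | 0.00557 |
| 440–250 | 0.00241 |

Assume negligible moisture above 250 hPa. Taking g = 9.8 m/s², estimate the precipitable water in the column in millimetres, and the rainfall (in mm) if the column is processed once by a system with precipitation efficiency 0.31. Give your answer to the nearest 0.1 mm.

PW ≈ 55.4 mm; rainfall ≈ 17.2 mm

Precipitable water is the column-integrated vapour mass per unit area: PW = (1/g) Σ q̄ Δp, with q in kg/kg and Δp in Pa (1 kg/m² of water = 1 mm).
Layer 1015–670 hPa: Δp = 345 hPa = 34500 Pa, q̄ = 0.0107 kg/kg → 0.0107 × 34500 / 9.8 = 37.67 mm
Layer 670–440 hPa: Δp = 230 hPa = 23000 Pa, q̄ = 0.00557 kg/kg → 0.00557 × 23000 / 9.8 = 13.07 mm
Layer 440–250 hPa: Δp = 190 hPa = 19000 Pa, q̄ = 0.00241 kg/kg → 0.00241 × 19000 / 9.8 = 4.67 mm
PW = 37.67 + 13.07 + 4.67 = 55.41 ≈ 55.4 mm.
Rainfall = ε × PW = 0.31 × 55.4 = 17.2 mm.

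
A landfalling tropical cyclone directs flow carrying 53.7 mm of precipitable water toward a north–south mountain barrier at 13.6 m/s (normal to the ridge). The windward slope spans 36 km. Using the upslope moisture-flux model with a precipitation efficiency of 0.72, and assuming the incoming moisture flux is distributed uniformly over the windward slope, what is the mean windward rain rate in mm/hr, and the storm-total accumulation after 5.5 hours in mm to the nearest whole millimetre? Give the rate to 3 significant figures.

R ≈ 52.6 mm/hr; total ≈ 289 mm

Incoming column moisture flux per unit ridge length: F = V × PW = 13.6 × 53.7 = 730.32 mm·m/s.
Spread over the 36 km slope with efficiency ε = 0.72: R = ε·F/W = 0.72 × 730.32 / 36000 m = 1.461e-02 mm/s.
R = 1.461e-02 × 3600 = 52.6 mm/hr.
Over 5.5 h: total = 52.6 × 5.5 = 289.3 ≈ 289 mm.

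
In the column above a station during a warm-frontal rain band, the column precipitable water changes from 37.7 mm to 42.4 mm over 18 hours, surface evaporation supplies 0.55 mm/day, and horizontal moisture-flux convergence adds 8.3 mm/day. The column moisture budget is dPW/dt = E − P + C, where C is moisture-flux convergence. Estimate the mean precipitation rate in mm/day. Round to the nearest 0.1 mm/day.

P ≈ 2.6 mm/day

dPW/dt = (42.4 − 37.7) mm / (18/24 day) = +6.267 mm/day.
P = E + C − dPW/dt = 0.55 + (8.3) − (+6.267) = 2.6 mm/day.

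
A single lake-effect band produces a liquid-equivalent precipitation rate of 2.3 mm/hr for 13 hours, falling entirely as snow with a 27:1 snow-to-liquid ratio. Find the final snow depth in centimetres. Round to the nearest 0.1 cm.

snow depth ≈ 80.7 cm

Liquid-equivalent depth = 2.3 × 13 = 29.9 mm.
Snow depth = 29.9 mm × 27 = 807.3 mm = 80.7 cm.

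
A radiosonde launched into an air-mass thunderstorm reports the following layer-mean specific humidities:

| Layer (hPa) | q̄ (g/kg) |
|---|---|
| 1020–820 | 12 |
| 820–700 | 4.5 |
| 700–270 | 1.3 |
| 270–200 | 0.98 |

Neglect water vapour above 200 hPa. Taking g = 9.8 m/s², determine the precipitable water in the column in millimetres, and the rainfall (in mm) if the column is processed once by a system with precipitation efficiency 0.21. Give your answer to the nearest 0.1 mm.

Precipitable water is the column-integrated vapour mass per unit area: PW = (1/g) Σ q̄ Δp, with q in kg/kg and Δp in Pa (1 kg/m² of water = 1 mm).
Layer 1020–820 hPa: Δp = 200 hPa = 20000 Pa, q̄ = 0.012 kg/kg → 0.012 × 20000 / 9.8 = 24.49 mm
Layer 820–700 hPa: Δp = 120 hPa = 12000 Pa, q̄ = 0.0045 kg/kg → 0.0045 × 12000 / 9.8 = 5.51 mm
Layer 700–270 hPa: Δp = 430 hPa = 43000 Pa, q̄ = 0.0013 kg/kg → 0.0013 × 43000 / 9.8 = 5.70 mm
Layer 270–200 hPa: Δp = 70 hPa = 7000 Pa, q̄ = 0.00098 kg/kg → 0.00098 × 7000 / 9.8 = 0.70 mm
PW = 24.49 + 5.51 + 5.70 + 0.70 = 36.40 ≈ 36.4 mm.
Rainfall = ε × PW = 0.21 × 36.4 = 7.6 mm.

PW ≈ 36.4 mm; rainfall ≈ 7.6 mm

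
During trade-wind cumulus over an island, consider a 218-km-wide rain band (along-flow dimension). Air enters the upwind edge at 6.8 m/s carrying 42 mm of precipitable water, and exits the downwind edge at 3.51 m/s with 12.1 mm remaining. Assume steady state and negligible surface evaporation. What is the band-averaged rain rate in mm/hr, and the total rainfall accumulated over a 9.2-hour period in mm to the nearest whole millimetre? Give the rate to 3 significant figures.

R ≈ 4.01 mm/hr; total ≈ 37 mm

Column moisture flux per unit crosswind length is F = V × PW.
Inflow: F_in = 6.8 × 42 = 285.6 mm·m/s
Outflow: F_out = 3.51 × 12.1 = 42.471 mm·m/s
Steady-state rate R = (F_in − F_out)/L = (285.6 − 42.471) / 218000 m = 1.115e-03 mm/s.
R = 1.115e-03 × 3600 = 4.01 mm/hr.
Over 9.2 h: total = 4.01 × 9.2 = 36.892 ≈ 37 mm.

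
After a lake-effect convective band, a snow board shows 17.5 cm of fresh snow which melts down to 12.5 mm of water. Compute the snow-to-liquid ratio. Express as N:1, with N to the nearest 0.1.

ratio ≈ 14.0

Ratio = snow depth / SWE = 175 mm / 12.5 mm = 14.0, i.e. 14.0:1.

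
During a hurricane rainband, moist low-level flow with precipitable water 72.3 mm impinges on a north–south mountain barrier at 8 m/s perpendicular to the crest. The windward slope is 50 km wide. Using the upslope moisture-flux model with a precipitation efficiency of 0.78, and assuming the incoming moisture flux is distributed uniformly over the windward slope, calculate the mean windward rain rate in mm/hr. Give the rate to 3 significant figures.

Incoming column moisture flux per unit ridge length: F = V × PW = 8 × 72.3 = 578.4 mm·m/s.
Spread over the 50 km slope with efficiency ε = 0.78: R = ε·F/W = 0.78 × 578.4 / 50000 m = 9.023e-03 mm/s.
R = 9.023e-03 × 3600 = 32.5 mm/hr.

R ≈ 32.5 mm/hr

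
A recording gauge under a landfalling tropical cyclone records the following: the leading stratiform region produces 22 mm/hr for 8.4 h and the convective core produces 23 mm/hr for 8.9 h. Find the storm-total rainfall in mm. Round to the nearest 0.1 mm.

total ≈ 389.5 mm

Total = Σ Rᵢ Δtᵢ = 22 × 8.4 + 23 × 8.9
      = 184.8 + 204.7 = 389.5 mm.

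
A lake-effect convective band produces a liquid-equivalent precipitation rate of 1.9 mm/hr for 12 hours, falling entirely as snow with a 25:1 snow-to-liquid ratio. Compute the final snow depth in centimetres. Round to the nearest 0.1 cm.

Liquid-equivalent depth = 1.9 × 12 = 22.8 mm.
Snow depth = 22.8 mm × 25 = 570 mm = 57.0 cm.

snow depth ≈ 57.0 cm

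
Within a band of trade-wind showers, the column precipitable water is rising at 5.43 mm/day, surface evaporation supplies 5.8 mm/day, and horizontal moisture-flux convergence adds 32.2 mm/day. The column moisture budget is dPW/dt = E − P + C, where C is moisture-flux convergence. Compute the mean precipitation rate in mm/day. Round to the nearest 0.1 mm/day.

P ≈ 32.6 mm/day

dPW/dt = +5.43 mm/day.
P = E + C − dPW/dt = 5.8 + (32.2) − (+5.43) = 32.6 mm/day.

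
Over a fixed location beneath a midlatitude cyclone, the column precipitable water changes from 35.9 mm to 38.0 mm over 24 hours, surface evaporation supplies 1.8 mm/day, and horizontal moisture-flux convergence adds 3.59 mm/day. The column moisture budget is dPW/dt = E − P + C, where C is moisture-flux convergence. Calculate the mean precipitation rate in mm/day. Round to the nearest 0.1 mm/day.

P ≈ 3.3 mm/day

dPW/dt = (38.0 − 35.9) mm / (24/24 day) = +2.100 mm/day.
P = E + C − dPW/dt = 1.8 + (3.59) − (+2.100) = 3.3 mm/day.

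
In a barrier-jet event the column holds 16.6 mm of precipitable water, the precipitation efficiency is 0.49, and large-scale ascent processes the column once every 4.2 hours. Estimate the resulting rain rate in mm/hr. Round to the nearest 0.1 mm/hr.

Each overturning extracts ε × PW = 0.49 × 16.6 = 8.134 mm.
Rate = ε·PW / τ = 8.134 / 4.2 h = 1.9 mm/hr.

R ≈ 1.9 mm/hr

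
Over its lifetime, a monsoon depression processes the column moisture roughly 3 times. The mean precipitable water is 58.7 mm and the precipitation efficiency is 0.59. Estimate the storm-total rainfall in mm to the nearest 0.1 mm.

Each cycle deposits ε × PW = 0.59 × 58.7 = 34.633 mm.
Over 3 cycles: 3 × 34.633 = 103.9 mm.

rainfall ≈ 103.9 mm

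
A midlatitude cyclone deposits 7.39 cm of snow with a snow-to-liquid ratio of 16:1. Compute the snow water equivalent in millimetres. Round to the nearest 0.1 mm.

SWE = snow depth / ratio = 7.39 cm / 16 = 0.462 cm = 4.6 mm.

SWE ≈ 4.6 mm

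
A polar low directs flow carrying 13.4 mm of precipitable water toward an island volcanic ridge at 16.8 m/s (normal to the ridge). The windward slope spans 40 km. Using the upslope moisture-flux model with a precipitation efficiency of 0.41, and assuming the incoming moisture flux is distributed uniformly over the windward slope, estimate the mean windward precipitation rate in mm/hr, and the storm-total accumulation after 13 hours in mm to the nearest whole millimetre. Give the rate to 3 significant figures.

R ≈ 8.31 mm/hr; total ≈ 108 mm

Incoming column moisture flux per unit ridge length: F = V × PW = 16.8 × 13.4 = 225.12 mm·m/s.
Spread over the 40 km slope with efficiency ε = 0.41: R = ε·F/W = 0.41 × 225.12 / 40000 m = 2.307e-03 mm/s.
R = 2.307e-03 × 3600 = 8.31 mm/hr.
Over 13 h: total = 8.31 × 13 = 108.03 ≈ 108 mm.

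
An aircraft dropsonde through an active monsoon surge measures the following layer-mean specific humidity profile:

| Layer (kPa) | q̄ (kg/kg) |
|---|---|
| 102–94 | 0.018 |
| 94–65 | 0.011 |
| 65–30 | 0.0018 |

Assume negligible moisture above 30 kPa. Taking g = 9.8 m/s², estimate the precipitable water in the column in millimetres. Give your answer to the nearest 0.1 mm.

Precipitable water is the column-integrated vapour mass per unit area: PW = (1/g) Σ q̄ Δp, with q in kg/kg and Δp in Pa (1 kg/m² of water = 1 mm).
Layer 102–94 kPa: Δp = 80 hPa = 8000 Pa, q̄ = 0.018 kg/kg → 0.018 × 8000 / 9.8 = 14.69 mm
Layer 94–65 kPa: Δp = 290 hPa = 29000 Pa, q̄ = 0.011 kg/kg → 0.011 × 29000 / 9.8 = 32.55 mm
Layer 65–30 kPa: Δp = 350 hPa = 35000 Pa, q̄ = 0.0018 kg/kg → 0.0018 × 35000 / 9.8 = 6.43 mm
PW = 14.69 + 32.55 + 6.43 = 53.67 ≈ 53.7 mm.

PW ≈ 53.7 mm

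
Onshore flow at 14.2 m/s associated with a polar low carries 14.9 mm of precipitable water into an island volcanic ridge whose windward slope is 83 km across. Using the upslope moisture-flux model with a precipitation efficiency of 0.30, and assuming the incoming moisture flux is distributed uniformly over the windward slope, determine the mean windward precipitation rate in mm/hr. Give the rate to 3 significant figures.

Incoming column moisture flux per unit ridge length: F = V × PW = 14.2 × 14.9 = 211.58 mm·m/s.
Spread over the 83 km slope with efficiency ε = 0.30: R = ε·F/W = 0.30 × 211.58 / 83000 m = 7.647e-04 mm/s.
R = 7.647e-04 × 3600 = 2.75 mm/hr.

R ≈ 2.75 mm/hr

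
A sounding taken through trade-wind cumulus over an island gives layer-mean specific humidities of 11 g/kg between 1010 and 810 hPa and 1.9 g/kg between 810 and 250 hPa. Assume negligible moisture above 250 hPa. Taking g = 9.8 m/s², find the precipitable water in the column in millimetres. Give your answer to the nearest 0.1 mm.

PW ≈ 33.3 mm

Precipitable water is the column-integrated vapour mass per unit area: PW = (1/g) Σ q̄ Δp, with q in kg/kg and Δp in Pa (1 kg/m² of water = 1 mm).
Layer 1010–810 hPa: Δp = 200 hPa = 20000 Pa, q̄ = 0.011 kg/kg → 0.011 × 20000 / 9.8 = 22.45 mm
Layer 810–250 hPa: Δp = 560 hPa = 56000 Pa, q̄ = 0.0019 kg/kg → 0.0019 × 56000 / 9.8 = 10.86 mm
PW = 22.45 + 10.86 = 33.31 ≈ 33.3 mm.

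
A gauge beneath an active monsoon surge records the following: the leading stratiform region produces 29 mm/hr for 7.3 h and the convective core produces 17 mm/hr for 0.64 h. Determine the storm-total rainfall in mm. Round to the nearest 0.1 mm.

Total = Σ Rᵢ Δtᵢ = 29 × 7.3 + 17 × 0.64
      = 211.7 + 10.88 = 222.6 mm.

total ≈ 222.6 mm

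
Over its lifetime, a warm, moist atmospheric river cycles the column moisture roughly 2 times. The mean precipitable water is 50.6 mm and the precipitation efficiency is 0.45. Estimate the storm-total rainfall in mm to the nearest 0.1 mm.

rainfall ≈ 45.5 mm

Each cycle deposits ε × PW = 0.45 × 50.6 = 22.77 mm.
Over 2 cycles: 2 × 22.77 = 45.5 mm.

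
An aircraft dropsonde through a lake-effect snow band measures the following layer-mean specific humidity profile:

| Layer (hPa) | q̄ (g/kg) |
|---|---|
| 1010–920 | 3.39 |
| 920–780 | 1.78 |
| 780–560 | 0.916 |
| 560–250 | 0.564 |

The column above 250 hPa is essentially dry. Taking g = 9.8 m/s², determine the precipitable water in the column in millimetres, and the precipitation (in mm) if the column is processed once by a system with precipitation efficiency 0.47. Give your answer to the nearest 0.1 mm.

Precipitable water is the column-integrated vapour mass per unit area: PW = (1/g) Σ q̄ Δp, with q in kg/kg and Δp in Pa (1 kg/m² of water = 1 mm).
Layer 1010–920 hPa: Δp = 90 hPa = 9000 Pa, q̄ = 0.00339 kg/kg → 0.00339 × 9000 / 9.8 = 3.11 mm
Layer 920–780 hPa: Δp = 140 hPa = 14000 Pa, q̄ = 0.00178 kg/kg → 0.00178 × 14000 / 9.8 = 2.54 mm
Layer 780–560 hPa: Δp = 220 hPa = 22000 Pa, q̄ = 0.000916 kg/kg → 0.000916 × 22000 / 9.8 = 2.06 mm
Layer 560–250 hPa: Δp = 310 hPa = 31000 Pa, q̄ = 0.000564 kg/kg → 0.000564 × 31000 / 9.8 = 1.78 mm
PW = 3.11 + 2.54 + 2.06 + 1.78 = 9.49 ≈ 9.5 mm.
Precipitation = ε × PW = 0.47 × 9.5 = 4.5 mm.

PW ≈ 9.5 mm; precipitation ≈ 4.5 mm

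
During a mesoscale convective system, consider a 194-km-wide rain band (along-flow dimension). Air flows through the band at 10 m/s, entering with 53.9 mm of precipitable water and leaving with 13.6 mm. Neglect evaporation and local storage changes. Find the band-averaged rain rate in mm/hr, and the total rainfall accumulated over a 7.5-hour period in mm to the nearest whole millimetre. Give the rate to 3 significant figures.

Column moisture flux per unit crosswind length is F = V × PW.
Inflow: F_in = 10 × 53.9 = 539 mm·m/s
Outflow: F_out = 10 × 13.6 = 136 mm·m/s
Steady-state rate R = (F_in − F_out)/L = (539 − 136) / 194000 m = 2.077e-03 mm/s.
R = 2.077e-03 × 3600 = 7.48 mm/hr.
Over 7.5 h: total = 7.48 × 7.5 = 56.1 ≈ 56 mm.

R ≈ 7.48 mm/hr; total ≈ 56 mm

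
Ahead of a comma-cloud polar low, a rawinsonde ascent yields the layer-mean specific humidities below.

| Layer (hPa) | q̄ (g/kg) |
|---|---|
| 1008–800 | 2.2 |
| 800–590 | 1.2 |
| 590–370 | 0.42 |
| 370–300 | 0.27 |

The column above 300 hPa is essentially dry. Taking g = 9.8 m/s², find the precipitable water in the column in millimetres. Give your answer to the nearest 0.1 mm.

Precipitable water is the column-integrated vapour mass per unit area: PW = (1/g) Σ q̄ Δp, with q in kg/kg and Δp in Pa (1 kg/m² of water = 1 mm).
Layer 1008–800 hPa: Δp = 208 hPa = 20800 Pa, q̄ = 0.0022 kg/kg → 0.0022 × 20800 / 9.8 = 4.67 mm
Layer 800–590 hPa: Δp = 210 hPa = 21000 Pa, q̄ = 0.0012 kg/kg → 0.0012 × 21000 / 9.8 = 2.57 mm
Layer 590–370 hPa: Δp = 220 hPa = 22000 Pa, q̄ = 0.00042 kg/kg → 0.00042 × 22000 / 9.8 = 0.94 mm
Layer 370–300 hPa: Δp = 70 hPa = 7000 Pa, q̄ = 0.00027 kg/kg → 0.00027 × 7000 / 9.8 = 0.19 mm
PW = 4.67 + 2.57 + 0.94 + 0.19 = 8.37 ≈ 8.4 mm.

PW ≈ 8.4 mm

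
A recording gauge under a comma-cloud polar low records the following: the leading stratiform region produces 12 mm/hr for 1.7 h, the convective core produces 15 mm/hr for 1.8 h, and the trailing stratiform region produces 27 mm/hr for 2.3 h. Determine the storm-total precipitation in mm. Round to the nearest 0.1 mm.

Total = Σ Rᵢ Δtᵢ = 12 × 1.7 + 15 × 1.8 + 27 × 2.3
      = 20.4 + 27 + 62.1 = 109.5 mm.

total ≈ 109.5 mm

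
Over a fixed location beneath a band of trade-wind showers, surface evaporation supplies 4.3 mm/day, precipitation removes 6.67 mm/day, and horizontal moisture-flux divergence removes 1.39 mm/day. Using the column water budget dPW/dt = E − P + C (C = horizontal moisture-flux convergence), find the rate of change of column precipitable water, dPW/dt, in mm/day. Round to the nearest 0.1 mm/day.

dPW/dt ≈ -3.8 mm/day

dPW/dt = E − P + C = 4.3 − 6.67 + (-1.39) = -3.8 mm/day.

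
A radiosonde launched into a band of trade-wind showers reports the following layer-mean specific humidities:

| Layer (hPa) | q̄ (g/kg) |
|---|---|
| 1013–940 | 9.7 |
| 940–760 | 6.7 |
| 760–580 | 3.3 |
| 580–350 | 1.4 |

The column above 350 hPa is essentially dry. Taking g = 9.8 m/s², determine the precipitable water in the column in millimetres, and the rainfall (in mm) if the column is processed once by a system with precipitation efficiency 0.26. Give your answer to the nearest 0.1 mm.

Precipitable water is the column-integrated vapour mass per unit area: PW = (1/g) Σ q̄ Δp, with q in kg/kg and Δp in Pa (1 kg/m² of water = 1 mm).
Layer 1013–940 hPa: Δp = 73 hPa = 7300 Pa, q̄ = 0.0097 kg/kg → 0.0097 × 7300 / 9.8 = 7.23 mm
Layer 940–760 hPa: Δp = 180 hPa = 18000 Pa, q̄ = 0.0067 kg/kg → 0.0067 × 18000 / 9.8 = 12.31 mm
Layer 760–580 hPa: Δp = 180 hPa = 18000 Pa, q̄ = 0.0033 kg/kg → 0.0033 × 18000 / 9.8 = 6.06 mm
Layer 580–350 hPa: Δp = 230 hPa = 23000 Pa, q̄ = 0.0014 kg/kg → 0.0014 × 23000 / 9.8 = 3.29 mm
PW = 7.23 + 12.31 + 6.06 + 3.29 = 28.89 ≈ 28.9 mm.
Rainfall = ε × PW = 0.26 × 28.9 = 7.5 mm.

PW ≈ 28.9 mm; rainfall ≈ 7.5 mm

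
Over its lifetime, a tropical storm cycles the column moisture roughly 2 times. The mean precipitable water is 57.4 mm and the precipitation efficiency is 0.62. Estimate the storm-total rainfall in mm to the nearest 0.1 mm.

Each cycle deposits ε × PW = 0.62 × 57.4 = 35.588 mm.
Over 2 cycles: 2 × 35.588 = 71.2 mm.

rainfall ≈ 71.2 mm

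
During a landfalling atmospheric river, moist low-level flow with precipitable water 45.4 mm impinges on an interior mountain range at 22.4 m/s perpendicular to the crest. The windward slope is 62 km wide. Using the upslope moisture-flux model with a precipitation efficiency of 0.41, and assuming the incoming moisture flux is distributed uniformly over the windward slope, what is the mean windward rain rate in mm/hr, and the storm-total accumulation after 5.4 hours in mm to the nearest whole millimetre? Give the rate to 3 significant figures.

R ≈ 24.2 mm/hr; total ≈ 131 mm

Incoming column moisture flux per unit ridge length: F = V × PW = 22.4 × 45.4 = 1016.96 mm·m/s.
Spread over the 62 km slope with efficiency ε = 0.41: R = ε·F/W = 0.41 × 1016.96 / 62000 m = 6.725e-03 mm/s.
R = 6.725e-03 × 3600 = 24.2 mm/hr.
Over 5.4 h: total = 24.2 × 5.4 = 130.68 ≈ 131 mm.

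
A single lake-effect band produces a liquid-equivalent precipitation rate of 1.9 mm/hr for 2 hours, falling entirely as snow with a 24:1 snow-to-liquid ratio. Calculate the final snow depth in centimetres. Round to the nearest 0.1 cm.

snow depth ≈ 9.1 cm

Liquid-equivalent depth = 1.9 × 2 = 3.8 mm.
Snow depth = 3.8 mm × 24 = 91.2 mm = 9.1 cm.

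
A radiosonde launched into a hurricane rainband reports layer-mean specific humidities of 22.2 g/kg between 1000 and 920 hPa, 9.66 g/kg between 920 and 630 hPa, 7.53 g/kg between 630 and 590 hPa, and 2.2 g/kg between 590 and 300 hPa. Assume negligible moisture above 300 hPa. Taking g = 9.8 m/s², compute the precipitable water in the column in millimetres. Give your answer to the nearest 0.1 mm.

Precipitable water is the column-integrated vapour mass per unit area: PW = (1/g) Σ q̄ Δp, with q in kg/kg and Δp in Pa (1 kg/m² of water = 1 mm).
Layer 1000–920 hPa: Δp = 80 hPa = 8000 Pa, q̄ = 0.0222 kg/kg → 0.0222 × 8000 / 9.8 = 18.12 mm
Layer 920–630 hPa: Δp = 290 hPa = 29000 Pa, q̄ = 0.00966 kg/kg → 0.00966 × 29000 / 9.8 = 28.59 mm
Layer 630–590 hPa: Δp = 40 hPa = 4000 Pa, q̄ = 0.00753 kg/kg → 0.00753 × 4000 / 9.8 = 3.07 mm
Layer 590–300 hPa: Δp = 290 hPa = 29000 Pa, q̄ = 0.0022 kg/kg → 0.0022 × 29000 / 9.8 = 6.51 mm
PW = 18.12 + 28.59 + 3.07 + 6.51 = 56.29 ≈ 56.3 mm.

PW ≈ 56.3 mm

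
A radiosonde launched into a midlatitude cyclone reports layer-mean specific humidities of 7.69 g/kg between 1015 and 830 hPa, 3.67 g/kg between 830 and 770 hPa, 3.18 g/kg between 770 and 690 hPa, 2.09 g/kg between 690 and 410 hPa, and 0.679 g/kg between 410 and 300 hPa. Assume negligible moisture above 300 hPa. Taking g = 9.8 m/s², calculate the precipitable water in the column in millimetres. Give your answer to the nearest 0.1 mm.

PW ≈ 26.1 mm

Precipitable water is the column-integrated vapour mass per unit area: PW = (1/g) Σ q̄ Δp, with q in kg/kg and Δp in Pa (1 kg/m² of water = 1 mm).
Layer 1015–830 hPa: Δp = 185 hPa = 18500 Pa, q̄ = 0.00769 kg/kg → 0.00769 × 18500 / 9.8 = 14.52 mm
Layer 830–770 hPa: Δp = 60 hPa = 6000 Pa, q̄ = 0.00367 kg/kg → 0.00367 × 6000 / 9.8 = 2.25 mm
Layer 770–690 hPa: Δp = 80 hPa = 8000 Pa, q̄ = 0.00318 kg/kg → 0.00318 × 8000 / 9.8 = 2.60 mm
Layer 690–410 hPa: Δp = 280 hPa = 28000 Pa, q̄ = 0.00209 kg/kg → 0.00209 × 28000 / 9.8 = 5.97 mm
Layer 410–300 hPa: Δp = 110 hPa = 11000 Pa, q̄ = 0.000679 kg/kg → 0.000679 × 11000 / 9.8 = 0.76 mm
PW = 14.52 + 2.25 + 2.60 + 5.97 + 0.76 = 26.10 ≈ 26.1 mm.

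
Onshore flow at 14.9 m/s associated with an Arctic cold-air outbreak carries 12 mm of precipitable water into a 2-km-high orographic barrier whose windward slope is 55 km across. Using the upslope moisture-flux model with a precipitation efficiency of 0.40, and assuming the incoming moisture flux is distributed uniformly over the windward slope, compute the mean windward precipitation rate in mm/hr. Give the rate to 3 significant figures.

R ≈ 4.68 mm/hr

Incoming column moisture flux per unit ridge length: F = V × PW = 14.9 × 12 = 178.8 mm·m/s.
Spread over the 55 km slope with efficiency ε = 0.40: R = ε·F/W = 0.40 × 178.8 / 55000 m = 1.300e-03 mm/s.
R = 1.300e-03 × 3600 = 4.68 mm/hr.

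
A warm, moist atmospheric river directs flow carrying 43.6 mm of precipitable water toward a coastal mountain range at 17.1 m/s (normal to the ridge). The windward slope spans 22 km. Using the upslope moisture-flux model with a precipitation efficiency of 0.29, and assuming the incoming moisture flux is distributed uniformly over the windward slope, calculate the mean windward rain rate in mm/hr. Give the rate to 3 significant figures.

R ≈ 35.4 mm/hr

Incoming column moisture flux per unit ridge length: F = V × PW = 17.1 × 43.6 = 745.56 mm·m/s.
Spread over the 22 km slope with efficiency ε = 0.29: R = ε·F/W = 0.29 × 745.56 / 22000 m = 9.828e-03 mm/s.
R = 9.828e-03 × 3600 = 35.4 mm/hr.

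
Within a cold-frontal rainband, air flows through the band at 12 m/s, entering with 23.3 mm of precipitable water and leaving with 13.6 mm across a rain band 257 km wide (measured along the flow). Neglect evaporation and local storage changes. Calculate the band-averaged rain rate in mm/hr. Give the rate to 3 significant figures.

Column moisture flux per unit crosswind length is F = V × PW.
Inflow: F_in = 12 × 23.3 = 279.6 mm·m/s
Outflow: F_out = 12 × 13.6 = 163.2 mm·m/s
Steady-state rate R = (F_in − F_out)/L = (279.6 − 163.2) / 257000 m = 4.529e-04 mm/s.
R = 4.529e-04 × 3600 = 1.63 mm/hr.

R ≈ 1.63 mm/hr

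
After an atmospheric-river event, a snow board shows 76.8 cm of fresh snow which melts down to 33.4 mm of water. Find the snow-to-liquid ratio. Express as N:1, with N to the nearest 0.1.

Ratio = snow depth / SWE = 768 mm / 33.4 mm = 23.0, i.e. 23.0:1.

ratio ≈ 23.0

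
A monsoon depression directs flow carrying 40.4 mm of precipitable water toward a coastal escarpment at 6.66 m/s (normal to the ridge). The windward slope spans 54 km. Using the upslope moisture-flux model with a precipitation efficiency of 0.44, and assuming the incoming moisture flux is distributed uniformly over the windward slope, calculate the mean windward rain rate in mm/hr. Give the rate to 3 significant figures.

Incoming column moisture flux per unit ridge length: F = V × PW = 6.66 × 40.4 = 269.064 mm·m/s.
Spread over the 54 km slope with efficiency ε = 0.44: R = ε·F/W = 0.44 × 269.064 / 54000 m = 2.192e-03 mm/s.
R = 2.192e-03 × 3600 = 7.89 mm/hr.

R ≈ 7.89 mm/hr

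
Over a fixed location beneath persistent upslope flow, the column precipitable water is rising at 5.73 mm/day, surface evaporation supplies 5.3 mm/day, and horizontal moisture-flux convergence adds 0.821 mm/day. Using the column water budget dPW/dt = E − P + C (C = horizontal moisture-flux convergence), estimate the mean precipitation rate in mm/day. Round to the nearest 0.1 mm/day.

P ≈ 0.4 mm/day

dPW/dt = +5.73 mm/day.
P = E + C − dPW/dt = 5.3 + (0.821) − (+5.73) = 0.4 mm/day.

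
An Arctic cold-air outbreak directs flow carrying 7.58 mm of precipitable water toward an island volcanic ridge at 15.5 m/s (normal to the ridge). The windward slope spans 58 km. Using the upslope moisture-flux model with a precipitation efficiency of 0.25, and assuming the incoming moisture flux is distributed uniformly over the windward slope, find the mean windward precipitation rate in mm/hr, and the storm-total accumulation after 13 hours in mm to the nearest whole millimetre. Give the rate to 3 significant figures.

Incoming column moisture flux per unit ridge length: F = V × PW = 15.5 × 7.58 = 117.49 mm·m/s.
Spread over the 58 km slope with efficiency ε = 0.25: R = ε·F/W = 0.25 × 117.49 / 58000 m = 5.064e-04 mm/s.
R = 5.064e-04 × 3600 = 1.82 mm/hr.
Over 13 h: total = 1.82 × 13 = 23.66 ≈ 24 mm.

R ≈ 1.82 mm/hr; total ≈ 24 mm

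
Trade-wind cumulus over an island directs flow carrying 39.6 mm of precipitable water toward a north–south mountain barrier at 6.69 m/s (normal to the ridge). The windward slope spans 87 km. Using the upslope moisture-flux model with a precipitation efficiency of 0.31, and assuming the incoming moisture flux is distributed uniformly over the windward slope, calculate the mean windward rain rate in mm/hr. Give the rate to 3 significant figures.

R ≈ 3.40 mm/hr

Incoming column moisture flux per unit ridge length: F = V × PW = 6.69 × 39.6 = 264.924 mm·m/s.
Spread over the 87 km slope with efficiency ε = 0.31: R = ε·F/W = 0.31 × 264.924 / 87000 m = 9.440e-04 mm/s.
R = 9.440e-04 × 3600 = 3.40 mm/hr.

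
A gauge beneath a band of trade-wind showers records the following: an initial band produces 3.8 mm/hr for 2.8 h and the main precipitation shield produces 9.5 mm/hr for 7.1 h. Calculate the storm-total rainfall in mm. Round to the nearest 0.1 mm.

total ≈ 78.1 mm

Total = Σ Rᵢ Δtᵢ = 3.8 × 2.8 + 9.5 × 7.1
      = 10.64 + 67.45 = 78.1 mm.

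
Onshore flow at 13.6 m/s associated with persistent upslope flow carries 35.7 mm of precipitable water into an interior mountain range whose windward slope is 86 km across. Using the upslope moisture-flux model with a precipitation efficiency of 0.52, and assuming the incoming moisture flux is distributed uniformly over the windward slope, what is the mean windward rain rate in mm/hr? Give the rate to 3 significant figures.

R ≈ 10.6 mm/hr

Incoming column moisture flux per unit ridge length: F = V × PW = 13.6 × 35.7 = 485.52 mm·m/s.
Spread over the 86 km slope with efficiency ε = 0.52: R = ε·F/W = 0.52 × 485.52 / 86000 m = 2.936e-03 mm/s.
R = 2.936e-03 × 3600 = 10.6 mm/hr.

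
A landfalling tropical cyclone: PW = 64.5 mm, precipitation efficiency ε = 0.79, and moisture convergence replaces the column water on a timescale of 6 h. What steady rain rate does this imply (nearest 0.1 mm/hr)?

R ≈ 8.5 mm/hr

Each overturning extracts ε × PW = 0.79 × 64.5 = 50.955 mm.
Rate = ε·PW / τ = 50.955 / 6 h = 8.5 mm/hr.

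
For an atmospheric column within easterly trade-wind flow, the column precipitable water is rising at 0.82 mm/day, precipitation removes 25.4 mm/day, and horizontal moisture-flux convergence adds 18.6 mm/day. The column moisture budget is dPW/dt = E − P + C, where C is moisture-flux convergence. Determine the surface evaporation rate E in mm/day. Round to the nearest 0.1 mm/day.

E ≈ 7.6 mm/day

dPW/dt = +0.82 mm/day.
E = dPW/dt + P − C = (+0.82) + 25.4 − (18.6) = 7.6 mm/day.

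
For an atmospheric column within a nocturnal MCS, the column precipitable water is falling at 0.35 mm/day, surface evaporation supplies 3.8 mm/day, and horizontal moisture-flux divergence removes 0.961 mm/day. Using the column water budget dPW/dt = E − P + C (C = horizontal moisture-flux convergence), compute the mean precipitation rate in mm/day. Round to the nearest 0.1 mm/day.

P ≈ 3.2 mm/day

dPW/dt = -0.35 mm/day.
P = E + C − dPW/dt = 3.8 + (-0.961) − (-0.35) = 3.2 mm/day.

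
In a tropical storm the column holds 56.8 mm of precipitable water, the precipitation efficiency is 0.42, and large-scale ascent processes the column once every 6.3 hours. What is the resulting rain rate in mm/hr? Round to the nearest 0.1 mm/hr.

R ≈ 3.8 mm/hr

Each overturning extracts ε × PW = 0.42 × 56.8 = 23.856 mm.
Rate = ε·PW / τ = 23.856 / 6.3 h = 3.8 mm/hr.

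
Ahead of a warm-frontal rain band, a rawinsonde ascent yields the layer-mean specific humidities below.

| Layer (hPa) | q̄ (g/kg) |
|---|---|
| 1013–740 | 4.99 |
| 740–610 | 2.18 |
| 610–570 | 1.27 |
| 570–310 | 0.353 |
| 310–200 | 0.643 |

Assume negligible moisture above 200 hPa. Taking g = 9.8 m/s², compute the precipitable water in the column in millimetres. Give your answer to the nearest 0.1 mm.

PW ≈ 19.0 mm

Precipitable water is the column-integrated vapour mass per unit area: PW = (1/g) Σ q̄ Δp, with q in kg/kg and Δp in Pa (1 kg/m² of water = 1 mm).
Layer 1013–740 hPa: Δp = 273 hPa = 27300 Pa, q̄ = 0.00499 kg/kg → 0.00499 × 27300 / 9.8 = 13.90 mm
Layer 740–610 hPa: Δp = 130 hPa = 13000 Pa, q̄ = 0.00218 kg/kg → 0.00218 × 13000 / 9.8 = 2.89 mm
Layer 610–570 hPa: Δp = 40 hPa = 4000 Pa, q̄ = 0.00127 kg/kg → 0.00127 × 4000 / 9.8 = 0.52 mm
Layer 570–310 hPa: Δp = 260 hPa = 26000 Pa, q̄ = 0.000353 kg/kg → 0.000353 × 26000 / 9.8 = 0.94 mm
Layer 310–200 hPa: Δp = 110 hPa = 11000 Pa, q̄ = 0.000643 kg/kg → 0.000643 × 11000 / 9.8 = 0.72 mm
PW = 13.90 + 2.89 + 0.52 + 0.94 + 0.72 = 18.97 ≈ 19.0 mm.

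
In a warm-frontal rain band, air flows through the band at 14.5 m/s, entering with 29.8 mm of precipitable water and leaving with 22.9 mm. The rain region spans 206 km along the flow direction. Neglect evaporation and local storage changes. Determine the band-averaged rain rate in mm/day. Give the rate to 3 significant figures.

R ≈ 42.0 mm/day

Column moisture flux per unit crosswind length is F = V × PW.
Inflow: F_in = 14.5 × 29.8 = 432.1 mm·m/s
Outflow: F_out = 14.5 × 22.9 = 332.05 mm·m/s
Steady-state rate R = (F_in − F_out)/L = (432.1 − 332.05) / 206000 m = 4.857e-04 mm/s.
R = 4.857e-04 × 3600 × 24 = 42.0 mm/day.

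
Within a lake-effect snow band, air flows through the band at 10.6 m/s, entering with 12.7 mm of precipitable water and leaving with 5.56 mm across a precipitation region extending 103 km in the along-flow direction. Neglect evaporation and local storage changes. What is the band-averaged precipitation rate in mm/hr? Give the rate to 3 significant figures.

Column moisture flux per unit crosswind length is F = V × PW.
Inflow: F_in = 10.6 × 12.7 = 134.62 mm·m/s
Outflow: F_out = 10.6 × 5.56 = 58.936 mm·m/s
Steady-state rate R = (F_in − F_out)/L = (134.62 − 58.936) / 103000 m = 7.348e-04 mm/s.
R = 7.348e-04 × 3600 = 2.65 mm/hr.

R ≈ 2.65 mm/hr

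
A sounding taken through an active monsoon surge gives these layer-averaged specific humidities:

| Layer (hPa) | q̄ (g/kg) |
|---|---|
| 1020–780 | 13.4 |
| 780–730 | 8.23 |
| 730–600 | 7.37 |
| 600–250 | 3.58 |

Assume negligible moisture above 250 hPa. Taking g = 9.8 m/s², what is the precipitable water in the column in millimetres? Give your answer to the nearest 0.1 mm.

Precipitable water is the column-integrated vapour mass per unit area: PW = (1/g) Σ q̄ Δp, with q in kg/kg and Δp in Pa (1 kg/m² of water = 1 mm).
Layer 1020–780 hPa: Δp = 240 hPa = 24000 Pa, q̄ = 0.0134 kg/kg → 0.0134 × 24000 / 9.8 = 32.82 mm
Layer 780–730 hPa: Δp = 50 hPa = 5000 Pa, q̄ = 0.00823 kg/kg → 0.00823 × 5000 / 9.8 = 4.20 mm
Layer 730–600 hPa: Δp = 130 hPa = 13000 Pa, q̄ = 0.00737 kg/kg → 0.00737 × 13000 / 9.8 = 9.78 mm
Layer 600–250 hPa: Δp = 350 hPa = 35000 Pa, q̄ = 0.00358 kg/kg → 0.00358 × 35000 / 9.8 = 12.79 mm
PW = 32.82 + 4.20 + 9.78 + 12.79 = 59.59 ≈ 59.6 mm.

PW ≈ 59.6 mm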